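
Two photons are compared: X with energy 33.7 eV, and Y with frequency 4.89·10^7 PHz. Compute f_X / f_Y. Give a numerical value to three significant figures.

1.67·10^-7

f_X = 8.149·10^15 Hz (from energy = 33.7 eV, via f = E/h).
f_Y = 4.890·10^22 Hz (from frequency = 4.89·10^7 PHz, via f given directly).
Ratio = 8.149·10^15 / 4.890·10^22 = 1.67·10^-7.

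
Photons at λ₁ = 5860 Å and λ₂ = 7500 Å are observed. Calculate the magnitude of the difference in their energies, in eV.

0.463 eV

Using E = hc/λ: E₁ = 3.3898 × 10^-19 J, E₂ = 2.6486 × 10^-19 J.
|ΔE| = |3.3898 × 10^-19 − 2.6486 × 10^-19| = 7.41 × 10^-20 J = 0.463 eV.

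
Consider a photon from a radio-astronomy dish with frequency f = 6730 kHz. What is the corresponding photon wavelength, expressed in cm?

4450 cm

Take c = 2.99792458e8 m/s.
First convert: f = 6730 kHz = 6.73e6 Hz.
The photon relation is λ = c/f, giving λ = 44.55 m.
Converting to cm: λ = 4455 cm ≈ 4450 cm.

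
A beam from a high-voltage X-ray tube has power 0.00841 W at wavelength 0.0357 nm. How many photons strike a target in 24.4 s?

Total energy: E_total = P·t = 0.00841 × 24.4 = 0.2052 J.
Per-photon energy: E = 5.564·10^-15 J.
N = E_total / E_photon = 3.69·10^13.

3.69·10^13 photons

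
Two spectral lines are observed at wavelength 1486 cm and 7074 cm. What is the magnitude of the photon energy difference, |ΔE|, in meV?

Using E = hc/λ: E₁ = 1.3368e-26 J, E₂ = 2.8081e-27 J.
|ΔE| = |1.3368e-26 − 2.8081e-27| = 1.06e-26 J = 6.59e-5 meV.

6.59e-5 meV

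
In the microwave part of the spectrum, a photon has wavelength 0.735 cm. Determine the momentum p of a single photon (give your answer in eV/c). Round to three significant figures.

1.69 × 10^-4 eV/c

Use h = 6.62607015 × 10^-34 J·s, c = 2.99792458 × 10^8 m/s, 1 eV = 1.602176634 × 10^-19 J.
In SI units: λ = 0.735 cm = 0.00735 m.
The photon relation is p = h/λ, giving p = 9.015 × 10^-32 kg·m/s.
Converting to eV/c: p = 1.687 × 10^-4 eV/c ≈ 1.69 × 10^-4 eV/c.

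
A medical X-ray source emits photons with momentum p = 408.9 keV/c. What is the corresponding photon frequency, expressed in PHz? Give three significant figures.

In SI units: p = 408.9 keV/c = 2.1853e-22 kg·m/s.
Since f = pc/h for a photon, f = 9.887e19 Hz.
Converting to PHz: f = 98870 PHz ≈ 9.89e4 PHz.

9.89e4 PHz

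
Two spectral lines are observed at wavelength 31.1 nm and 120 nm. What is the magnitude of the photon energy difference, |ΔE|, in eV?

Using E = hc/λ: E₁ = 6.387e-18 J, E₂ = 1.655e-18 J.
|ΔE| = |6.387e-18 − 1.655e-18| = 4.73e-18 J = 29.5 eV.

29.5 eV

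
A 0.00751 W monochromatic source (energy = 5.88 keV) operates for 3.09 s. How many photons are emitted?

2.46 × 10^13 photons

Total energy: E_total = P·t = 0.00751 × 3.09 = 0.02321 J.
Per-photon energy: E = 9.421 × 10^-16 J.
N = E_total / E_photon = 2.46 × 10^13.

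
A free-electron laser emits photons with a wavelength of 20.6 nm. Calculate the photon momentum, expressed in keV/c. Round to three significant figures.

0.0602 keV/c

Use h = 6.62607015 × 10^-34 J·s, c = 2.99792458 × 10^8 m/s, 1 eV = 1.602176634 × 10^-19 J.
In SI units: λ = 20.6 nm = 2.06 × 10^-8 m.
Apply p = h/λ: p = 3.217 × 10^-26 kg·m/s.
Converting to keV/c: p = 0.06019 keV/c ≈ 0.0602 keV/c.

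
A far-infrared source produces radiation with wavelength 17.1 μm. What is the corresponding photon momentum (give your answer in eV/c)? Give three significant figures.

0.0725 eV/c

In SI units: λ = 17.1 μm = 1.71·10^-5 m.
Since p = h/λ for a photon, p = 3.875·10^-29 kg·m/s.
Converting to eV/c: p = 0.07251 eV/c ≈ 0.0725 eV/c.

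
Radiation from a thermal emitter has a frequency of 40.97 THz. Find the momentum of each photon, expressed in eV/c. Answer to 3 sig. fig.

0.169 eV/c

First convert: f = 40.97 THz = 4.097 × 10^13 Hz.
For a photon p = hf/c, so p = 9.055 × 10^-29 kg·m/s.
Converting to eV/c: p = 0.1694 eV/c ≈ 0.169 eV/c.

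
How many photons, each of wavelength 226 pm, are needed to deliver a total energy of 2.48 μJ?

Per-photon energy: E = 8.790·10^-16 J (from wavelength = 226 pm).
N = E_total / E_photon = 2.48·10^-6 J / 8.790·10^-16 J = 2.82·10^9.

2.82·10^9 photons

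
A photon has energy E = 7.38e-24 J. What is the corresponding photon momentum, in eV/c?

Use c = 2.99792458e8 m/s, 1 eV = 1.602176634e-19 J.
For a photon p = E/c, so p = 2.462e-32 kg·m/s.
Converting to eV/c: p = 4.606e-5 eV/c ≈ 4.61e-5 eV/c.

4.61e-5 eV/c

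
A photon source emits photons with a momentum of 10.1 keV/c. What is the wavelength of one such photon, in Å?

Use h = 6.62607015e-34 J·s, c = 2.99792458e8 m/s, 1 eV = 1.602176634e-19 J.
In SI units: p = 10.1 keV/c = 5.3977e-24 kg·m/s.
Since λ = h/p for a photon, λ = 1.228e-10 m.
Converting to Å: λ = 1.228 Å ≈ 1.23 Å.

1.23 Å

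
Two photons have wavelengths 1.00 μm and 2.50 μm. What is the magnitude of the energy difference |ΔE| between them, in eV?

Using E = hc/λ: E₁ = 1.986·10^-19 J, E₂ = 7.946·10^-20 J.
|ΔE| = |1.986·10^-19 − 7.946·10^-20| = 1.19·10^-19 J = 0.744 eV.

0.744 eV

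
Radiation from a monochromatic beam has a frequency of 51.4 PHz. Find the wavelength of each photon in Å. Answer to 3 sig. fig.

58.3 Å

First convert: f = 51.4 PHz = 5.14 × 10^16 Hz.
The photon relation is λ = c/f, giving λ = 5.833 × 10^-9 m.
Converting to Å: λ = 58.33 Å ≈ 58.3 Å.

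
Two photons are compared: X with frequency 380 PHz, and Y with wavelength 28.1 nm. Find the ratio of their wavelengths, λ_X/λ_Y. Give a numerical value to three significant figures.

0.0281

λ_X = 7.889 × 10^-10 m (from frequency = 380 PHz, via λ = c/f).
λ_Y = 2.810 × 10^-8 m (from wavelength = 28.1 nm, via λ given directly).
Ratio = 7.889 × 10^-10 / 2.810 × 10^-8 = 0.0281.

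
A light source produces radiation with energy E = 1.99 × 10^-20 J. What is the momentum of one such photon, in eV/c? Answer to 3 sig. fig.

0.124 eV/c

Take c = 2.99792458 × 10^8 m/s, 1 eV = 1.602176634 × 10^-19 J.
Apply p = E/c: p = 6.638 × 10^-29 kg·m/s.
Converting to eV/c: p = 0.1242 eV/c ≈ 0.124 eV/c.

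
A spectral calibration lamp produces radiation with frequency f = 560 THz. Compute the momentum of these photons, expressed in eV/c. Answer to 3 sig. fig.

2.32 eV/c

(h = 6.62607015 × 10^-34 J·s, c = 2.99792458 × 10^8 m/s, 1 eV = 1.602176634 × 10^-19 J.)
In SI units: f = 560 THz = 5.6 × 10^14 Hz.
The photon relation is p = hf/c, giving p = 1.238 × 10^-27 kg·m/s.
Converting to eV/c: p = 2.316 eV/c ≈ 2.32 eV/c.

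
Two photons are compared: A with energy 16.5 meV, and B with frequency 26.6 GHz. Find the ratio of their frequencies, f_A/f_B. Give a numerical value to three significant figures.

f_A = 3.990·10^12 Hz (from energy = 16.5 meV, via f = E/h).
f_B = 2.660·10^10 Hz (from frequency = 26.6 GHz, via f given directly).
Ratio = 3.990·10^12 / 2.660·10^10 = 150.

150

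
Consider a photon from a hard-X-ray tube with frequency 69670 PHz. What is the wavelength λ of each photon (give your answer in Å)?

0.0430 Å

Take c = 2.99792458·10^8 m/s.
Convert to SI: f = 69670 PHz = 6.967·10^19 Hz.
For a photon λ = c/f, so λ = 4.303·10^-12 m.
Converting to Å: λ = 0.04303 Å ≈ 0.0430 Å.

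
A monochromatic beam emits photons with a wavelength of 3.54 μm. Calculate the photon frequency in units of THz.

84.7 THz

(c = 2.99792458 × 10^8 m/s.)
First convert: λ = 3.54 μm = 3.54 × 10^-6 m.
The photon relation is f = c/λ, giving f = 8.469 × 10^13 Hz.
Converting to THz: f = 84.69 THz ≈ 84.7 THz.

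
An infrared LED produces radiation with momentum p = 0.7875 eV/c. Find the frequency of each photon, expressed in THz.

190 THz

Use h = 6.62607015e-34 J·s, c = 2.99792458e8 m/s, 1 eV = 1.602176634e-19 J.
In SI units: p = 0.7875 eV/c = 4.2086e-28 kg·m/s.
For a photon f = pc/h, so f = 1.904e14 Hz.
Converting to THz: f = 190.4 THz ≈ 190 THz.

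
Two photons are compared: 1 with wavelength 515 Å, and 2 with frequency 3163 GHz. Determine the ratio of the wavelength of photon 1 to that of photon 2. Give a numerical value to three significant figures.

5.43e-4

λ_1 = 5.150e-8 m (from wavelength = 515 Å, via λ given directly).
λ_2 = 9.478e-5 m (from frequency = 3163 GHz, via λ = c/f).
Ratio = 5.150e-8 / 9.478e-5 = 5.43e-4.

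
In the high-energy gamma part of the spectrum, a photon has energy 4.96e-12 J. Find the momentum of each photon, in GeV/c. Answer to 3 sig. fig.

(c = 2.99792458e8 m/s, 1 eV = 1.602176634e-19 J.)
For a photon p = E/c, so p = 1.654e-20 kg·m/s.
Converting to GeV/c: p = 0.03096 GeV/c ≈ 0.0310 GeV/c.

0.0310 GeV/c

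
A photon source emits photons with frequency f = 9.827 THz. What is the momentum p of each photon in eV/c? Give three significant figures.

0.0406 eV/c

Convert to SI: f = 9.827 THz = 9.827 × 10^12 Hz.
The photon relation is p = hf/c, giving p = 2.172 × 10^-29 kg·m/s.
Converting to eV/c: p = 0.04064 eV/c ≈ 0.0406 eV/c.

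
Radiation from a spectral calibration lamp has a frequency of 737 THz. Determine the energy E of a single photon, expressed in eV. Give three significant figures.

Convert to SI: f = 737 THz = 7.37e14 Hz.
The photon relation is E = hf, giving E = 4.883e-19 J.
Converting to eV: E = 3.048 eV ≈ 3.05 eV.

3.05 eV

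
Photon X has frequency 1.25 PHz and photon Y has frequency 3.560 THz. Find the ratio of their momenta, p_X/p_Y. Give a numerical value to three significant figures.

351

p_X = 2.763 × 10^-27 kg·m/s (from frequency = 1.25 PHz, via p = hf/c).
p_Y = 7.868 × 10^-30 kg·m/s (from frequency = 3.560 THz, via p = hf/c).
Ratio = 2.763 × 10^-27 / 7.868 × 10^-30 = 351.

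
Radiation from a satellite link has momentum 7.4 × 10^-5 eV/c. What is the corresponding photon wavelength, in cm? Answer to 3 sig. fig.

1.68 cm

(h = 6.62607015 × 10^-34 J·s, c = 2.99792458 × 10^8 m/s, 1 eV = 1.602176634 × 10^-19 J.)
Convert to SI: p = 7.4 × 10^-5 eV/c = 3.9548 × 10^-32 kg·m/s.
Apply λ = h/p: λ = 0.01675 m.
Converting to cm: λ = 1.675 cm ≈ 1.68 cm.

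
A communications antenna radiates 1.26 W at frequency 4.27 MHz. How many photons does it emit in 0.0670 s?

Total energy: E_total = P·t = 1.26 × 0.0670 = 0.08442 J.
Per-photon energy: E = 2.829·10^-27 J.
N = E_total / E_photon = 2.98·10^25.

2.98·10^25 photons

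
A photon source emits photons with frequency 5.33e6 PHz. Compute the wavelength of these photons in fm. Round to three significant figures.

In SI units: f = 5.33e6 PHz = 5.33e21 Hz.
For a photon λ = c/f, so λ = 5.625e-14 m.
Converting to fm: λ = 56.25 fm ≈ 56.2 fm.

56.2 fm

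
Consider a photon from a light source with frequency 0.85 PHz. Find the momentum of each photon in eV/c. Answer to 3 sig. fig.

Use h = 6.62607015e-34 J·s, c = 2.99792458e8 m/s, 1 eV = 1.602176634e-19 J.
Convert to SI: f = 0.85 PHz = 8.5e14 Hz.
Apply p = hf/c: p = 1.879e-27 kg·m/s.
Converting to eV/c: p = 3.515 eV/c ≈ 3.52 eV/c.

3.52 eV/c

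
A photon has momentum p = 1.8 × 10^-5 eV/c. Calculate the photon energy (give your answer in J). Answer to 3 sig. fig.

2.88 × 10^-24 J

In SI units: p = 1.8 × 10^-5 eV/c = 9.6197 × 10^-33 kg·m/s.
The photon relation is E = pc, giving E = 2.884 × 10^-24 J.
So E ≈ 2.88 × 10^-24 J.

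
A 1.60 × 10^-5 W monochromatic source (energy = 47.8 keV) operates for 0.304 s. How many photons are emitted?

6.35 × 10^8 photons

Total energy: E_total = P·t = 1.60 × 10^-5 × 0.304 = 4.864 × 10^-6 J.
Per-photon energy: E = 7.658 × 10^-15 J.
N = E_total / E_photon = 6.35 × 10^8.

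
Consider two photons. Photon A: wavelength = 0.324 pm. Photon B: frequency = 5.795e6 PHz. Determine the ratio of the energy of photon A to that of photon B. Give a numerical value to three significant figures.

0.160

E_A = 6.131e-13 J (from wavelength = 0.324 pm, via E = hc/λ).
E_B = 3.840e-12 J (from frequency = 5.795e6 PHz, via E = hf).
Ratio = 6.131e-13 / 3.840e-12 = 0.160.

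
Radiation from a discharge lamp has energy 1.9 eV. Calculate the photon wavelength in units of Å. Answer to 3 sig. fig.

6530 Å

Take h = 6.62607015·10^-34 J·s, c = 2.99792458·10^8 m/s, 1 eV = 1.602176634·10^-19 J.
First convert: E = 1.9 eV = 3.0441·10^-19 J.
Apply λ = hc/E: λ = 6.525·10^-7 m.
Converting to Å: λ = 6525 Å ≈ 6530 Å.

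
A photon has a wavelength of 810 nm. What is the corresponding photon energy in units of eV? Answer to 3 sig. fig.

1.53 eV

First convert: λ = 810 nm = 8.1e-7 m.
The photon relation is E = hc/λ, giving E = 2.452e-19 J.
Converting to eV: E = 1.531 eV ≈ 1.53 eV.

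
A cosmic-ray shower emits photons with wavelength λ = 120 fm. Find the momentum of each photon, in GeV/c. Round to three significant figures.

0.0103 GeV/c

Convert to SI: λ = 120 fm = 1.2e-13 m.
For a photon p = h/λ, so p = 5.522e-21 kg·m/s.
Converting to GeV/c: p = 0.01033 GeV/c ≈ 0.0103 GeV/c.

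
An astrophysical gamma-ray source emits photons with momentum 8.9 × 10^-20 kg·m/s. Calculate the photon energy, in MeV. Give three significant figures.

For a photon E = pc, so E = 2.668 × 10^-11 J.
Converting to MeV: E = 166.5 MeV ≈ 167 MeV.

167 MeV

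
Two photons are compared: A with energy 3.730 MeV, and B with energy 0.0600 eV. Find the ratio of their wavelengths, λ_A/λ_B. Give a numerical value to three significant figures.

λ_A = 3.324 × 10^-13 m (from energy = 3.730 MeV, via λ = hc/E).
λ_B = 2.066 × 10^-5 m (from energy = 0.0600 eV, via λ = hc/E).
Ratio = 3.324 × 10^-13 / 2.066 × 10^-5 = 1.61 × 10^-8.

1.61 × 10^-8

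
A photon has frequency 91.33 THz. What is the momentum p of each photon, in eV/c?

0.378 eV/c

Take h = 6.62607015 × 10^-34 J·s, c = 2.99792458 × 10^8 m/s, 1 eV = 1.602176634 × 10^-19 J.
In SI units: f = 91.33 THz = 9.133 × 10^13 Hz.
Since p = hf/c for a photon, p = 2.019 × 10^-28 kg·m/s.
Converting to eV/c: p = 0.3777 eV/c ≈ 0.378 eV/c.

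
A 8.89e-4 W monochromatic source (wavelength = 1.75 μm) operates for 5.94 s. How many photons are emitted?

4.65e16 photons

Total energy: E_total = P·t = 8.89e-4 × 5.94 = 0.005281 J.
Per-photon energy: E = 1.135e-19 J.
N = E_total / E_photon = 4.65e16.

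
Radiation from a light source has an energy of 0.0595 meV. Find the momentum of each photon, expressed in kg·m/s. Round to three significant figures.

3.18e-32 kg·m/s

In SI units: E = 0.0595 meV = 9.5330e-24 J.
Apply p = E/c: p = 3.180e-32 kg·m/s.
So p ≈ 3.18e-32 kg·m/s.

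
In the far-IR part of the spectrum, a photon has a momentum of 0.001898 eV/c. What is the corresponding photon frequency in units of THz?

(h = 6.62607015 × 10^-34 J·s, c = 2.99792458 × 10^8 m/s, 1 eV = 1.602176634 × 10^-19 J.)
Convert to SI: p = 0.001898 eV/c = 1.0143 × 10^-30 kg·m/s.
Since f = pc/h for a photon, f = 4.589 × 10^11 Hz.
Converting to THz: f = 0.4589 THz ≈ 0.459 THz.

0.459 THz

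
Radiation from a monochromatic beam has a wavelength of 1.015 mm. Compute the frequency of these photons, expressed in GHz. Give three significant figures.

295 GHz

First convert: λ = 1.015 mm = 0.001015 m.
Apply f = c/λ: f = 2.954e11 Hz.
Converting to GHz: f = 295.4 GHz ≈ 295 GHz.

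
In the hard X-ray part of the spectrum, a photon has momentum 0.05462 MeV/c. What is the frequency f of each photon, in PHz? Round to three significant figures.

Take h = 6.62607015·10^-34 J·s, c = 2.99792458·10^8 m/s, 1 eV = 1.602176634·10^-19 J.
In SI units: p = 0.05462 MeV/c = 2.9190·10^-23 kg·m/s.
The photon relation is f = pc/h, giving f = 1.321·10^19 Hz.
Converting to PHz: f = 13210 PHz ≈ 1.32·10^4 PHz.

1.32·10^4 PHz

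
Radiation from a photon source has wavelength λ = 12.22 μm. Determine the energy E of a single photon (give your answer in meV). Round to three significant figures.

Convert to SI: λ = 12.22 μm = 1.222e-5 m.
For a photon E = hc/λ, so E = 1.626e-20 J.
Converting to meV: E = 101.5 meV ≈ 101 meV.

101 meV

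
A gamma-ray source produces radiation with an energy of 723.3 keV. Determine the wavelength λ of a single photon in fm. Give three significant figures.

Use h = 6.62607015 × 10^-34 J·s, c = 2.99792458 × 10^8 m/s, 1 eV = 1.602176634 × 10^-19 J.
In SI units: E = 723.3 keV = 1.1589 × 10^-13 J.
Apply λ = hc/E: λ = 1.714 × 10^-12 m.
Converting to fm: λ = 1714 fm ≈ 1710 fm.

1710 fm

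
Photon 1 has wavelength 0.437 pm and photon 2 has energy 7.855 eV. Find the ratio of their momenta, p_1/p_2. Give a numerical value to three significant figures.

p_1 = 1.516 × 10^-21 kg·m/s (from wavelength = 0.437 pm, via p = h/λ).
p_2 = 4.198 × 10^-27 kg·m/s (from energy = 7.855 eV, via p = E/c).
Ratio = 1.516 × 10^-21 / 4.198 × 10^-27 = 3.61 × 10^5.

3.61 × 10^5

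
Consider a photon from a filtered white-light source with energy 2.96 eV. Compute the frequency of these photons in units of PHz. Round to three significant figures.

Use h = 6.62607015 × 10^-34 J·s, 1 eV = 1.602176634 × 10^-19 J.
In SI units: E = 2.96 eV = 4.7424 × 10^-19 J.
The photon relation is f = E/h, giving f = 7.157 × 10^14 Hz.
Converting to PHz: f = 0.7157 PHz ≈ 0.716 PHz.

0.716 PHz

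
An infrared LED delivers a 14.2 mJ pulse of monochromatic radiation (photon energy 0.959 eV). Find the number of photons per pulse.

9.24e16 photons

Per-photon energy: E = 1.536e-19 J (from energy = 0.959 eV).
N = E_total / E_photon = 0.0142 J / 1.536e-19 J = 9.24e16.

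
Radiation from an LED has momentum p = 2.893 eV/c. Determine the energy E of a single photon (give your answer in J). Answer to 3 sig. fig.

4.64·10^-19 J

Use c = 2.99792458·10^8 m/s, 1 eV = 1.602176634·10^-19 J.
Convert to SI: p = 2.893 eV/c = 1.5461·10^-27 kg·m/s.
For a photon E = pc, so E = 4.635·10^-19 J.
So E ≈ 4.64·10^-19 J.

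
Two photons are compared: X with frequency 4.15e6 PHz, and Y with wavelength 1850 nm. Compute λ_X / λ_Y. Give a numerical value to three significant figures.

λ_X = 7.224e-14 m (from frequency = 4.15e6 PHz, via λ = c/f).
λ_Y = 1.850e-6 m (from wavelength = 1850 nm, via λ given directly).
Ratio = 7.224e-14 / 1.850e-6 = 3.90e-8.

3.90e-8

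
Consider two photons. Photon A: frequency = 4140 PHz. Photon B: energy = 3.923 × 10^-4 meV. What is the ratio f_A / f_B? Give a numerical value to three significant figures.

4.36 × 10^10

f_A = 4.140 × 10^18 Hz (from frequency = 4140 PHz, via f given directly).
f_B = 9.486 × 10^7 Hz (from energy = 3.923 × 10^-4 meV, via f = E/h).
Ratio = 4.140 × 10^18 / 9.486 × 10^7 = 4.36 × 10^10.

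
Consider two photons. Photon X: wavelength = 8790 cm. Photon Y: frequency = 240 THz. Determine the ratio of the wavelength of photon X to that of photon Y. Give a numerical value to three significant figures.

λ_X = 87.90 m (from wavelength = 8790 cm, via λ given directly).
λ_Y = 1.249 × 10^-6 m (from frequency = 240 THz, via λ = c/f).
Ratio = 87.90 / 1.249 × 10^-6 = 7.04 × 10^7.

7.04 × 10^7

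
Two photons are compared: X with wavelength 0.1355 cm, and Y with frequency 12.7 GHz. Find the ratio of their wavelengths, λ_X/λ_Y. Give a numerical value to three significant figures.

λ_X = 0.001355 m (from wavelength = 0.1355 cm, via λ given directly).
λ_Y = 0.02361 m (from frequency = 12.7 GHz, via λ = c/f).
Ratio = 0.001355 / 0.02361 = 0.0574.

0.0574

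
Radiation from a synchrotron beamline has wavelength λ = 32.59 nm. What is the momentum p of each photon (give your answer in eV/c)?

(h = 6.62607015·10^-34 J·s, c = 2.99792458·10^8 m/s, 1 eV = 1.602176634·10^-19 J.)
Convert to SI: λ = 32.59 nm = 3.259·10^-8 m.
Since p = h/λ for a photon, p = 2.033·10^-26 kg·m/s.
Converting to eV/c: p = 38.04 eV/c ≈ 38.0 eV/c.

38.0 eV/c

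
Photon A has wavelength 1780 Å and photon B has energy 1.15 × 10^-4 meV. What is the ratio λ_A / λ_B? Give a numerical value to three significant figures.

1.65 × 10^-8

λ_A = 1.780 × 10^-7 m (from wavelength = 1780 Å, via λ given directly).
λ_B = 10.78 m (from energy = 1.15 × 10^-4 meV, via λ = hc/E).
Ratio = 1.780 × 10^-7 / 10.78 = 1.65 × 10^-8.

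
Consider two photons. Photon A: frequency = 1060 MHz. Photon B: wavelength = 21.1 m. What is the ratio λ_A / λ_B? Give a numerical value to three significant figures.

λ_A = 0.2828 m (from frequency = 1060 MHz, via λ = c/f).
λ_B = 21.10 m (from wavelength = 21.1 m, via λ given directly).
Ratio = 0.2828 / 21.10 = 0.0134.

0.0134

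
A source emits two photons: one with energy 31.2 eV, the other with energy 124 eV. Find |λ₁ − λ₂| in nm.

29.7 nm

Using λ = hc/E: λ₁ = 3.974 × 10^-8 m, λ₂ = 9.999 × 10^-9 m.
|Δλ| = |3.974 × 10^-8 − 9.999 × 10^-9| = 2.97 × 10^-8 m = 29.7 nm.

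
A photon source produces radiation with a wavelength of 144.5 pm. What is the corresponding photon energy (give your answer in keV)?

8.58 keV

Convert to SI: λ = 144.5 pm = 1.445e-10 m.
Since E = hc/λ for a photon, E = 1.375e-15 J.
Converting to keV: E = 8.580 keV ≈ 8.58 keV.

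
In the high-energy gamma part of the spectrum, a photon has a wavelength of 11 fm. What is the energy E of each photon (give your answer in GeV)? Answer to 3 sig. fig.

(h = 6.62607015e-34 J·s, c = 2.99792458e8 m/s, 1 eV = 1.602176634e-19 J.)
In SI units: λ = 11 fm = 1.1e-14 m.
For a photon E = hc/λ, so E = 1.806e-11 J.
Converting to GeV: E = 0.1127 GeV ≈ 0.113 GeV.

0.113 GeV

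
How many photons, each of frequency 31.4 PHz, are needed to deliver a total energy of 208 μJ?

Per-photon energy: E = 2.081 × 10^-17 J (from frequency = 31.4 PHz).
N = E_total / E_photon = 2.08 × 10^-4 J / 2.081 × 10^-17 J = 1.00 × 10^13.

1.00 × 10^13 photons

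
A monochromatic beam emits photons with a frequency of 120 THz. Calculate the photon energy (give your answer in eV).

0.496 eV

Convert to SI: f = 120 THz = 1.20 × 10^14 Hz.
Since E = hf for a photon, E = 7.951 × 10^-20 J.
Converting to eV: E = 0.4963 eV ≈ 0.496 eV.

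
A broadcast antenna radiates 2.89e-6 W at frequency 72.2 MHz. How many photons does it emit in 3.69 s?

2.23e20 photons

Total energy: E_total = P·t = 2.89e-6 × 3.69 = 1.066e-5 J.
Per-photon energy: E = 4.784e-26 J.
N = E_total / E_photon = 2.23e20.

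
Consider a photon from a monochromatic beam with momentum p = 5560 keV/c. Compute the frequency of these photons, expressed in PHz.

First convert: p = 5560 keV/c = 2.9714 × 10^-21 kg·m/s.
Since f = pc/h for a photon, f = 1.344 × 10^21 Hz.
Converting to PHz: f = 1.344 × 10^6 PHz ≈ 1.34 × 10^6 PHz.

1.34 × 10^6 PHz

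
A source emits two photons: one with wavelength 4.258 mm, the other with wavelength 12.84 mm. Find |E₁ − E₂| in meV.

0.195 meV

Using E = hc/λ: E₁ = 4.6652e-23 J, E₂ = 1.5471e-23 J.
|ΔE| = |4.6652e-23 − 1.5471e-23| = 3.12e-23 J = 0.195 meV.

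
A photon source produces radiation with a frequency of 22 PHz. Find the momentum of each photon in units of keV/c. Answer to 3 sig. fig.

0.0910 keV/c

In SI units: f = 22 PHz = 2.2e16 Hz.
Apply p = hf/c: p = 4.862e-26 kg·m/s.
Converting to keV/c: p = 0.09098 keV/c ≈ 0.0910 keV/c.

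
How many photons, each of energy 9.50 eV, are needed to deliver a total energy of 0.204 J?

Per-photon energy: E = 1.522 × 10^-18 J (from energy = 9.50 eV).
N = E_total / E_photon = 0.204 J / 1.522 × 10^-18 J = 1.34 × 10^17.

1.34 × 10^17 photons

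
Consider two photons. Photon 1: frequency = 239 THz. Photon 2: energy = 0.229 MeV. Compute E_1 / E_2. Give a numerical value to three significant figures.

4.32e-6

E_1 = 1.584e-19 J (from frequency = 239 THz, via E = hf).
E_2 = 3.669e-14 J (from energy = 0.229 MeV, via E given directly).
Ratio = 1.584e-19 / 3.669e-14 = 4.32e-6.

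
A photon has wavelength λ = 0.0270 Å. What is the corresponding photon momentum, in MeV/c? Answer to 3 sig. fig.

0.459 MeV/c

Take h = 6.62607015 × 10^-34 J·s, c = 2.99792458 × 10^8 m/s, 1 eV = 1.602176634 × 10^-19 J.
Convert to SI: λ = 0.0270 Å = 2.70 × 10^-12 m.
For a photon p = h/λ, so p = 2.454 × 10^-22 kg·m/s.
Converting to MeV/c: p = 0.4592 MeV/c ≈ 0.459 MeV/c.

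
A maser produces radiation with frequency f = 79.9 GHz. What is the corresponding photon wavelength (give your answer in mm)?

3.75 mm

(c = 2.99792458e8 m/s.)
First convert: f = 79.9 GHz = 7.99e10 Hz.
Apply λ = c/f: λ = 0.003752 m.
Converting to mm: λ = 3.752 mm ≈ 3.75 mm.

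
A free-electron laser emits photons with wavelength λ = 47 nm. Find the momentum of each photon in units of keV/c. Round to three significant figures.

0.0264 keV/c

Convert to SI: λ = 47 nm = 4.7 × 10^-8 m.
For a photon p = h/λ, so p = 1.410 × 10^-26 kg·m/s.
Converting to keV/c: p = 0.02638 keV/c ≈ 0.0264 keV/c.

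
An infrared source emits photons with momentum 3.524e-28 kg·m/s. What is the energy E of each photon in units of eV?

0.659 eV

Use c = 2.99792458e8 m/s, 1 eV = 1.602176634e-19 J.
The photon relation is E = pc, giving E = 1.056e-19 J.
Converting to eV: E = 0.6594 eV ≈ 0.659 eV.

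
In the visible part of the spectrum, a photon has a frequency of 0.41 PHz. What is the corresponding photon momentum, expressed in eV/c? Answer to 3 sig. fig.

1.70 eV/c

Use h = 6.62607015e-34 J·s, c = 2.99792458e8 m/s, 1 eV = 1.602176634e-19 J.
First convert: f = 0.41 PHz = 4.1e14 Hz.
Apply p = hf/c: p = 9.062e-28 kg·m/s.
Converting to eV/c: p = 1.696 eV/c ≈ 1.70 eV/c.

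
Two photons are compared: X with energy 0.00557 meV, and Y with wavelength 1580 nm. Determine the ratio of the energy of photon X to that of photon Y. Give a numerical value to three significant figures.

E_X = 8.924e-25 J (from energy = 0.00557 meV, via E given directly).
E_Y = 1.257e-19 J (from wavelength = 1580 nm, via E = hc/λ).
Ratio = 8.924e-25 / 1.257e-19 = 7.10e-6.

7.10e-6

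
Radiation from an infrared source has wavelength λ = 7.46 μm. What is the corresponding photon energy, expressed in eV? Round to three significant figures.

0.166 eV

(h = 6.62607015e-34 J·s, c = 2.99792458e8 m/s, 1 eV = 1.602176634e-19 J.)
Convert to SI: λ = 7.46 μm = 7.46e-6 m.
Apply E = hc/λ: E = 2.663e-20 J.
Converting to eV: E = 0.1662 eV ≈ 0.166 eV.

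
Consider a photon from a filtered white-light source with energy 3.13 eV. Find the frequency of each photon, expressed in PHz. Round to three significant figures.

Take h = 6.62607015 × 10^-34 J·s, 1 eV = 1.602176634 × 10^-19 J.
First convert: E = 3.13 eV = 5.0148 × 10^-19 J.
Apply f = E/h: f = 7.568 × 10^14 Hz.
Converting to PHz: f = 0.7568 PHz ≈ 0.757 PHz.

0.757 PHz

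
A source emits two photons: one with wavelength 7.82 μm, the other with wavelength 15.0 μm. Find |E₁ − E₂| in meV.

Using E = hc/λ: E₁ = 2.540·10^-20 J, E₂ = 1.324·10^-20 J.
|ΔE| = |2.540·10^-20 − 1.324·10^-20| = 1.22·10^-20 J = 75.9 meV.

75.9 meV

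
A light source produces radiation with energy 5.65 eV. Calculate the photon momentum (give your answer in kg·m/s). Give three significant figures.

Convert to SI: E = 5.65 eV = 9.0523 × 10^-19 J.
The photon relation is p = E/c, giving p = 3.020 × 10^-27 kg·m/s.
So p ≈ 3.02 × 10^-27 kg·m/s.

3.02 × 10^-27 kg·m/s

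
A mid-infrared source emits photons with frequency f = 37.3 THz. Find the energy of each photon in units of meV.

Use h = 6.62607015e-34 J·s, 1 eV = 1.602176634e-19 J.
In SI units: f = 37.3 THz = 3.73e13 Hz.
Since E = hf for a photon, E = 2.472e-20 J.
Converting to meV: E = 154.3 meV ≈ 154 meV.

154 meV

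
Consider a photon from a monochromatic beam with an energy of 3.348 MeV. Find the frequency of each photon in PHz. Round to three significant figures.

Use h = 6.62607015 × 10^-34 J·s, 1 eV = 1.602176634 × 10^-19 J.
In SI units: E = 3.348 MeV = 5.3641 × 10^-13 J.
The photon relation is f = E/h, giving f = 8.095 × 10^20 Hz.
Converting to PHz: f = 809500 PHz ≈ 8.10 × 10^5 PHz.

8.10 × 10^5 PHz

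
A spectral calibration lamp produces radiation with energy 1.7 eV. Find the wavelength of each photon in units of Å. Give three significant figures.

7290 Å

First convert: E = 1.7 eV = 2.7237 × 10^-19 J.
Apply λ = hc/E: λ = 7.293 × 10^-7 m.
Converting to Å: λ = 7293 Å ≈ 7290 Å.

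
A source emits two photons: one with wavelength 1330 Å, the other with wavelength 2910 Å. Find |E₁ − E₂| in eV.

5.06 eV

Using E = hc/λ: E₁ = 1.494 × 10^-18 J, E₂ = 6.826 × 10^-19 J.
|ΔE| = |1.494 × 10^-18 − 6.826 × 10^-19| = 8.11 × 10^-19 J = 5.06 eV.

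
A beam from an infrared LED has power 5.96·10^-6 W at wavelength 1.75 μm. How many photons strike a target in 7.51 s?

3.94·10^14 photons

Total energy: E_total = P·t = 5.96·10^-6 × 7.51 = 4.476·10^-5 J.
Per-photon energy: E = 1.135·10^-19 J.
N = E_total / E_photon = 3.94·10^14.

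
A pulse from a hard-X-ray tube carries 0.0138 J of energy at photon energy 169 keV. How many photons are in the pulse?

5.10e11 photons

Per-photon energy: E = 2.708e-14 J (from energy = 169 keV).
N = E_total / E_photon = 0.0138 J / 2.708e-14 J = 5.10e11.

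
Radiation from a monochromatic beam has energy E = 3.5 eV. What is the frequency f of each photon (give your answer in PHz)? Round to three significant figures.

0.846 PHz

(h = 6.62607015 × 10^-34 J·s, 1 eV = 1.602176634 × 10^-19 J.)
First convert: E = 3.5 eV = 5.6076 × 10^-19 J.
Since f = E/h for a photon, f = 8.463 × 10^14 Hz.
Converting to PHz: f = 0.8463 PHz ≈ 0.846 PHz.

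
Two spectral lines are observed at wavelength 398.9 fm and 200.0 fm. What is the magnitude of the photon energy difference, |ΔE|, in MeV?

3.09 MeV

Using E = hc/λ: E₁ = 4.9798 × 10^-13 J, E₂ = 9.9322 × 10^-13 J.
|ΔE| = |4.9798 × 10^-13 − 9.9322 × 10^-13| = 4.95 × 10^-13 J = 3.09 MeV.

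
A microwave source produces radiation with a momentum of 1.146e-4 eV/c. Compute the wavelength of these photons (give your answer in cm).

Take h = 6.62607015e-34 J·s, c = 2.99792458e8 m/s, 1 eV = 1.602176634e-19 J.
Convert to SI: p = 1.146e-4 eV/c = 6.1246e-32 kg·m/s.
Apply λ = h/p: λ = 0.01082 m.
Converting to cm: λ = 1.082 cm ≈ 1.08 cm.

1.08 cm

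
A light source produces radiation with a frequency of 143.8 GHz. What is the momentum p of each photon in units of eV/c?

5.95 × 10^-4 eV/c

Convert to SI: f = 143.8 GHz = 1.438 × 10^11 Hz.
For a photon p = hf/c, so p = 3.178 × 10^-31 kg·m/s.
Converting to eV/c: p = 5.947 × 10^-4 eV/c ≈ 5.95 × 10^-4 eV/c.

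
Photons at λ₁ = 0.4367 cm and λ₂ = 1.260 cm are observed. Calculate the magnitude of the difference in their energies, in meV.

0.186 meV

Using E = hc/λ: E₁ = 4.5488e-23 J, E₂ = 1.5765e-23 J.
|ΔE| = |4.5488e-23 − 1.5765e-23| = 2.97e-23 J = 0.186 meV.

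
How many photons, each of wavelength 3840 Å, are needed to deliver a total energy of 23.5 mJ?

4.54e16 photons

Per-photon energy: E = 5.173e-19 J (from wavelength = 3840 Å).
N = E_total / E_photon = 0.0235 J / 5.173e-19 J = 4.54e16.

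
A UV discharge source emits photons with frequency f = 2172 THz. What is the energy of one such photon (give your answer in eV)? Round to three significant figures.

Take h = 6.62607015e-34 J·s, 1 eV = 1.602176634e-19 J.
First convert: f = 2172 THz = 2.172e15 Hz.
Since E = hf for a photon, E = 1.439e-18 J.
Converting to eV: E = 8.983 eV ≈ 8.98 eV.

8.98 eV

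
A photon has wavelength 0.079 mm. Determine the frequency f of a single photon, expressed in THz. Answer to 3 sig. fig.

3.79 THz

Convert to SI: λ = 0.079 mm = 7.9 × 10^-5 m.
Apply f = c/λ: f = 3.795 × 10^12 Hz.
Converting to THz: f = 3.795 THz ≈ 3.79 THz.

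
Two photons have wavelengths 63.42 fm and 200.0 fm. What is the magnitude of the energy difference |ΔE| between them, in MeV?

13.4 MeV

Using E = hc/λ: E₁ = 3.1322·10^-12 J, E₂ = 9.9322·10^-13 J.
|ΔE| = |3.1322·10^-12 − 9.9322·10^-13| = 2.14·10^-12 J = 13.4 MeV.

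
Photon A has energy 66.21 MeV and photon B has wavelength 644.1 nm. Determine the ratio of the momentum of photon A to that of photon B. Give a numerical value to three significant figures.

p_A = 3.538 × 10^-20 kg·m/s (from energy = 66.21 MeV, via p = E/c).
p_B = 1.029 × 10^-27 kg·m/s (from wavelength = 644.1 nm, via p = h/λ).
Ratio = 3.538 × 10^-20 / 1.029 × 10^-27 = 3.44 × 10^7.

3.44 × 10^7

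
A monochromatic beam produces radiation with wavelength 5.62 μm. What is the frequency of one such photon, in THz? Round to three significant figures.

First convert: λ = 5.62 μm = 5.62e-6 m.
The photon relation is f = c/λ, giving f = 5.334e13 Hz.
Converting to THz: f = 53.34 THz ≈ 53.3 THz.

53.3 THz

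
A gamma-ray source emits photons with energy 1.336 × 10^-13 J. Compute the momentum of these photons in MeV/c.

(c = 2.99792458 × 10^8 m/s, 1 eV = 1.602176634 × 10^-19 J.)
The photon relation is p = E/c, giving p = 4.456 × 10^-22 kg·m/s.
Converting to MeV/c: p = 0.8339 MeV/c ≈ 0.834 MeV/c.

0.834 MeV/c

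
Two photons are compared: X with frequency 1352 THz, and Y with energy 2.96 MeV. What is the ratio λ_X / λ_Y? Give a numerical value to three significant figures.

λ_X = 2.217·10^-7 m (from frequency = 1352 THz, via λ = c/f).
λ_Y = 4.189·10^-13 m (from energy = 2.96 MeV, via λ = hc/E).
Ratio = 2.217·10^-7 / 4.189·10^-13 = 5.29·10^5.

5.29·10^5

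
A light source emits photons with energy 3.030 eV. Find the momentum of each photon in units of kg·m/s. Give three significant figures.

Convert to SI: E = 3.030 eV = 4.8546 × 10^-19 J.
The photon relation is p = E/c, giving p = 1.619 × 10^-27 kg·m/s.
So p ≈ 1.62 × 10^-27 kg·m/s.

1.62 × 10^-27 kg·m/s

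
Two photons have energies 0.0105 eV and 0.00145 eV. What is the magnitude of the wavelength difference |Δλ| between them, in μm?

737 μm

Using λ = hc/E: λ₁ = 1.181e-4 m, λ₂ = 8.551e-4 m.
|Δλ| = |1.181e-4 − 8.551e-4| = 7.37e-4 m = 737 μm.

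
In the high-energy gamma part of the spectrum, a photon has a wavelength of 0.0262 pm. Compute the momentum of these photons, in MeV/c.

(h = 6.62607015e-34 J·s, c = 2.99792458e8 m/s, 1 eV = 1.602176634e-19 J.)
In SI units: λ = 0.0262 pm = 2.62e-14 m.
For a photon p = h/λ, so p = 2.529e-20 kg·m/s.
Converting to MeV/c: p = 47.32 MeV/c ≈ 47.3 MeV/c.

47.3 MeV/c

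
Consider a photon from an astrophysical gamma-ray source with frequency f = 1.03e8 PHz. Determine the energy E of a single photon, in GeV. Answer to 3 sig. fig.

(h = 6.62607015e-34 J·s, 1 eV = 1.602176634e-19 J.)
First convert: f = 1.03e8 PHz = 1.03e23 Hz.
Since E = hf for a photon, E = 6.825e-11 J.
Converting to GeV: E = 0.4260 GeV ≈ 0.426 GeV.

0.426 GeV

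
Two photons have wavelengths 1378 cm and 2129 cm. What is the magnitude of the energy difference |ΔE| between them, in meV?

Using E = hc/λ: E₁ = 1.4415 × 10^-26 J, E₂ = 9.3304 × 10^-27 J.
|ΔE| = |1.4415 × 10^-26 − 9.3304 × 10^-27| = 5.09 × 10^-27 J = 3.17 × 10^-5 meV.

3.17 × 10^-5 meV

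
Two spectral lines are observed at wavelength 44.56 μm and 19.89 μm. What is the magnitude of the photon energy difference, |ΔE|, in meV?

34.5 meV

Using E = hc/λ: E₁ = 4.4579 × 10^-21 J, E₂ = 9.9872 × 10^-21 J.
|ΔE| = |4.4579 × 10^-21 − 9.9872 × 10^-21| = 5.53 × 10^-21 J = 34.5 meV.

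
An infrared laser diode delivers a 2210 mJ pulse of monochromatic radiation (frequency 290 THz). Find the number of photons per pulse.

1.15e19 photons

Per-photon energy: E = 1.922e-19 J (from frequency = 290 THz).
N = E_total / E_photon = 2.21 J / 1.922e-19 J = 1.15e19.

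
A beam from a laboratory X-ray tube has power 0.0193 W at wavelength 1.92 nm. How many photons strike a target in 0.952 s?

Total energy: E_total = P·t = 0.0193 × 0.952 = 0.01837 J.
Per-photon energy: E = 1.035 × 10^-16 J.
N = E_total / E_photon = 1.78 × 10^14.

1.78 × 10^14 photons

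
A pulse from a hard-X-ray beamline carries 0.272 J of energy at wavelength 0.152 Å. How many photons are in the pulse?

Per-photon energy: E = 1.307 × 10^-14 J (from wavelength = 0.152 Å).
N = E_total / E_photon = 0.272 J / 1.307 × 10^-14 J = 2.08 × 10^13.

2.08 × 10^13 photons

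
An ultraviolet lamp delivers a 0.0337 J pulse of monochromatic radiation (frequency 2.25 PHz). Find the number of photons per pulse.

2.26e16 photons

Per-photon energy: E = 1.491e-18 J (from frequency = 2.25 PHz).
N = E_total / E_photon = 0.0337 J / 1.491e-18 J = 2.26e16.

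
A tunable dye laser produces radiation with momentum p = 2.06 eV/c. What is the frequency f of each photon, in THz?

498 THz

Convert to SI: p = 2.06 eV/c = 1.1009e-27 kg·m/s.
The photon relation is f = pc/h, giving f = 4.981e14 Hz.
Converting to THz: f = 498.1 THz ≈ 498 THz.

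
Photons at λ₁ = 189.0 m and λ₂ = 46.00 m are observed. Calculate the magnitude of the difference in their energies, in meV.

Using E = hc/λ: E₁ = 1.0510 × 10^-27 J, E₂ = 4.3184 × 10^-27 J.
|ΔE| = |1.0510 × 10^-27 − 4.3184 × 10^-27| = 3.27 × 10^-27 J = 2.04 × 10^-5 meV.

2.04 × 10^-5 meV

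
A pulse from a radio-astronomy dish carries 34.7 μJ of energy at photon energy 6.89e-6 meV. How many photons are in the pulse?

3.14e22 photons

Per-photon energy: E = 1.104e-27 J (from energy = 6.89e-6 meV).
N = E_total / E_photon = 3.47e-5 J / 1.104e-27 J = 3.14e22.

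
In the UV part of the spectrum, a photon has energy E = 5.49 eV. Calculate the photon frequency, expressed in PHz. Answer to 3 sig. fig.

Take h = 6.62607015 × 10^-34 J·s, 1 eV = 1.602176634 × 10^-19 J.
In SI units: E = 5.49 eV = 8.7959 × 10^-19 J.
The photon relation is f = E/h, giving f = 1.327 × 10^15 Hz.
Converting to PHz: f = 1.327 PHz ≈ 1.33 PHz.

1.33 PHz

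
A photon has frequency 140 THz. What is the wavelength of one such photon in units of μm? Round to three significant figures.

Take c = 2.99792458 × 10^8 m/s.
In SI units: f = 140 THz = 1.40 × 10^14 Hz.
Since λ = c/f for a photon, λ = 2.141 × 10^-6 m.
Converting to μm: λ = 2.141 μm ≈ 2.14 μm.

2.14 μm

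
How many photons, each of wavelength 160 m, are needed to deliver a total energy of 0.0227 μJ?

Per-photon energy: E = 1.242e-27 J (from wavelength = 160 m).
N = E_total / E_photon = 2.27e-8 J / 1.242e-27 J = 1.83e19.

1.83e19 photons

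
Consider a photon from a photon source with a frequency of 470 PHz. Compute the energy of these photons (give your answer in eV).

(h = 6.62607015 × 10^-34 J·s, 1 eV = 1.602176634 × 10^-19 J.)
In SI units: f = 470 PHz = 4.70 × 10^17 Hz.
For a photon E = hf, so E = 3.114 × 10^-16 J.
Converting to eV: E = 1944 eV ≈ 1940 eV.

1940 eV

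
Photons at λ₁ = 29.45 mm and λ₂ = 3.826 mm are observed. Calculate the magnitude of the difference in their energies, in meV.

0.282 meV

Using E = hc/λ: E₁ = 6.7451e-24 J, E₂ = 5.1920e-23 J.
|ΔE| = |6.7451e-24 − 5.1920e-23| = 4.52e-23 J = 0.282 meV.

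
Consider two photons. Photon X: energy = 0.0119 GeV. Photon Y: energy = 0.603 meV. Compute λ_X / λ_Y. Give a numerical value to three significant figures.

λ_X = 1.042e-13 m (from energy = 0.0119 GeV, via λ = hc/E).
λ_Y = 0.002056 m (from energy = 0.603 meV, via λ = hc/E).
Ratio = 1.042e-13 / 0.002056 = 5.07e-11.

5.07e-11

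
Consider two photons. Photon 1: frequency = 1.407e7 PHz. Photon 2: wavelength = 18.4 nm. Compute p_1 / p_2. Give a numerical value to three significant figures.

8.64e5

p_1 = 3.110e-20 kg·m/s (from frequency = 1.407e7 PHz, via p = hf/c).
p_2 = 3.601e-26 kg·m/s (from wavelength = 18.4 nm, via p = h/λ).
Ratio = 3.110e-20 / 3.601e-26 = 8.64e5.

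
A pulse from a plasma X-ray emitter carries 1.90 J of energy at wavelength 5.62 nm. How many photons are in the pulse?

5.38e16 photons

Per-photon energy: E = 3.535e-17 J (from wavelength = 5.62 nm).
N = E_total / E_photon = 1.90 J / 3.535e-17 J = 5.38e16.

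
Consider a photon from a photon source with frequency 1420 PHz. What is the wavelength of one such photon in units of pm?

(c = 2.99792458e8 m/s.)
Convert to SI: f = 1420 PHz = 1.42e18 Hz.
Since λ = c/f for a photon, λ = 2.111e-10 m.
Converting to pm: λ = 211.1 pm ≈ 211 pm.

211 pm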